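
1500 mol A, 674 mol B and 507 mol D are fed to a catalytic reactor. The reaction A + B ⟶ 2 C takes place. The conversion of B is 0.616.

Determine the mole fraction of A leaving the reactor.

B reacted = 0.616 × 674 = 415.2 mol; ν_B = −1, so ξ = 415.2/1 = 415.2 mol.
Outlet amounts (n = n₀ + ν ξ):
  A: 1500 − 1(415.2) = 1085
  B: 674 − 1(415.2) = 258.8
  C: 0 + 2(415.2) = 830.4
  D: 507 (inert)
Total out = 2681 mol; y_A = 1085 / 2681 = 0.4046.

0.405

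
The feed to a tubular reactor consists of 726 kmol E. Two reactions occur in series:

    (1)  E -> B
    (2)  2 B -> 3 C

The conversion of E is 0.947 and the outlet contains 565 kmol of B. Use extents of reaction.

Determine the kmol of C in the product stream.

Conversion of E: E consumed = 1ξ₁ = 0.947 × 726 → ξ₁ = 687.5 kmol.
B balance: n_B = 0 + 1ξ₁ − 2ξ₂ = 565 → ξ₂ = (1·687.5 − 565)/2 = 61.26 kmol.
Outlet amounts (n = n₀ + Σ ν·ξ):
  E: 726 − 1(687.5) = 38.48
  B: 0 + 1(687.5) − 2(61.26) = 565
  C: 0 + 3(61.26) = 183.8

184 kmol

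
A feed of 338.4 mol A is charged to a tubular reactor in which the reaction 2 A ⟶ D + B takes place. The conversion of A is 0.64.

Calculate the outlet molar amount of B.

A reacted = 0.64 × 338.4 = 216.6 mol; ν_A = −2, so ξ = 216.6/2 = 108.3 mol.
Outlet amounts (n = n₀ + ν ξ):
  A: 338.4 − 2(108.3) = 121.8
  D: 0 + 1(108.3) = 108.3
  B: 0 + 1(108.3) = 108.3

108 mol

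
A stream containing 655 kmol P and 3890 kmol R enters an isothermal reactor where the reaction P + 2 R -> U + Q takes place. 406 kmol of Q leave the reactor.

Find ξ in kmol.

ξ = 406 kmol

For Q: n = n₀ + 1ξ → 406 = 0 + 1ξ, giving ξ = 406 kmol.
Outlet amounts (n = n₀ + ν ξ):
  P: 655 − 1(406) = 249
  R: 3890 − 2(406) = 3078
  U: 0 + 1(406) = 406
  Q: 0 + 1(406) = 406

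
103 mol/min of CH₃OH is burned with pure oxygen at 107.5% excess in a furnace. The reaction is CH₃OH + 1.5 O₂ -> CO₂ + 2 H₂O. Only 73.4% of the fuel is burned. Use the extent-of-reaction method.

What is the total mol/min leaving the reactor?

461 mol/min

Stoichiometric O₂ = 1.5 × 103 = 154.5 mol/min; O₂ fed = 154.5 × 2.075 = 320.6 mol/min.
Fuel reacted = 0.734 × 103 → ξ = 75.6 mol/min.
Outlet (n = n₀ + ν ξ):
  CH₃OH: 103 − 1(75.6) = 27.4
  O₂: 320.6 − 1.5(75.6) = 207.2
  CO₂: 0 + 1(75.6) = 75.6
  H₂O: 0 + 2(75.6) = 151.2
Total out = 27.4 + 207.2 + 75.6 + 151.2 = 461.4 mol/min.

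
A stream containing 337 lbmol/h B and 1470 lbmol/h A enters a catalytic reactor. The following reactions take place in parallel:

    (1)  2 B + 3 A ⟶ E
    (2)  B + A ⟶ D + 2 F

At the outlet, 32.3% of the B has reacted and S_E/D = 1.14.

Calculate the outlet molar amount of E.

37.8 lbmol/h

Conversion of B: B consumed = 0.323 × 337 = 108.9 lbmol/h = 2ξ₁ + 1ξ₂.
Selectivity: 1ξ₁ / (1ξ₂) = 1.14 → ξ₁ = 1.14 ξ₂.
Substitute: (2·1.14 + 1) ξ₂ = 108.9 → ξ₂ = 33.19 lbmol/h, ξ₁ = 37.83 lbmol/h.
Outlet amounts (n = n₀ + Σ ν·ξ):
  B: 337 − 2(37.83) − 1(33.19) = 228.1
  A: 1470 − 3(37.83) − 1(33.19) = 1323
  E: 0 + 1(37.83) = 37.83
  D: 0 + 1(33.19) = 33.19
  F: 0 + 2(33.19) = 66.37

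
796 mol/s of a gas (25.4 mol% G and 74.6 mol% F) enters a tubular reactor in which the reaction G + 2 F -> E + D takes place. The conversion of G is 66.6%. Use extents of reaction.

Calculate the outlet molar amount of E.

G reacted = 0.666 × 202.2 = 134.7 mol/s; ν_G = −1, so ξ = 134.7/1 = 134.7 mol/s.
Outlet amounts (n = n₀ + ν ξ):
  G: 202.2 − 1(134.7) = 67.53
  F: 593.8 − 2(134.7) = 324.5
  E: 0 + 1(134.7) = 134.7
  D: 0 + 1(134.7) = 134.7

135 mol/s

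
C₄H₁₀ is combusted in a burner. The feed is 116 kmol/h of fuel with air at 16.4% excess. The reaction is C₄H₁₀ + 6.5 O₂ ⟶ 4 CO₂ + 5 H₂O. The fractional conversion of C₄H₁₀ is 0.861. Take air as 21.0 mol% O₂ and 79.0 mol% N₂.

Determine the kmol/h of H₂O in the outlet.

Stoichiometric O₂ = 6.5 × 116 = 754 kmol/h; O₂ fed = 754 × 1.164 = 877.7 kmol/h.
N₂ fed = 877.7 × 79/21 = 3302 kmol/h.
Fuel reacted = 0.861 × 116 → ξ = 99.88 kmol/h.
Outlet (n = n₀ + ν ξ):
  C₄H₁₀: 116 − 1(99.88) = 16.12
  O₂: 877.7 − 6.5(99.88) = 228.5
  N₂: 3302 (inert)
  CO₂: 0 + 4(99.88) = 399.5
  H₂O: 0 + 5(99.88) = 499.4

499 kmol/h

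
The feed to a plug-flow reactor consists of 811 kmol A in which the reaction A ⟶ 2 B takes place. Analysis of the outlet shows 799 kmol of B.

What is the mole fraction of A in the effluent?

0.34

For B: n = n₀ + 2ξ → 799 = 0 + 2ξ, giving ξ = 399.5 kmol.
Outlet amounts (n = n₀ + ν ξ):
  A: 811 − 1(399.5) = 411.5
  B: 0 + 2(399.5) = 799
Total out = 1210 kmol; y_A = 411.5 / 1210 = 0.3399.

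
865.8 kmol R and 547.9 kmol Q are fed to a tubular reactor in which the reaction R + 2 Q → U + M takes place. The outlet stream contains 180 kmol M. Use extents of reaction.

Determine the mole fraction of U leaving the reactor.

For M: n = n₀ + 1ξ → 180 = 0 + 1ξ, giving ξ = 180 kmol.
Outlet amounts (n = n₀ + ν ξ):
  R: 865.8 − 1(180) = 685.8
  Q: 547.9 − 2(180) = 187.9
  U: 0 + 1(180) = 180
  M: 0 + 1(180) = 180
Total out = 1234 kmol; y_U = 180 / 1234 = 0.1459.

0.146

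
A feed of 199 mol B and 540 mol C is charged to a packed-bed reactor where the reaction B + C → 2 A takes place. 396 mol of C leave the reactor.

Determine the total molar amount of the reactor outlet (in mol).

For C: n = n₀ − 1ξ → 396 = 540 − 1ξ, giving ξ = 144 mol.
Outlet amounts (n = n₀ + ν ξ):
  B: 199 − 1(144) = 55
  C: 540 − 1(144) = 396
  A: 0 + 2(144) = 288
Total out = 55 + 396 + 288 = 739 mol.

739 mol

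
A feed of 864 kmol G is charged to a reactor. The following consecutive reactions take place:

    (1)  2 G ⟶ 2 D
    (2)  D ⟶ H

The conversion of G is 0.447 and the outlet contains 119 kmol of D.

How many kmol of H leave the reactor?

Conversion of G: G consumed = 2ξ₁ = 0.447 × 864 → ξ₁ = 193.1 kmol.
D balance: n_D = 0 + 2ξ₁ − 1ξ₂ = 119 → ξ₂ = (2·193.1 − 119)/1 = 267.2 kmol.
Outlet amounts (n = n₀ + Σ ν·ξ):
  G: 864 − 2(193.1) = 477.8
  D: 0 + 2(193.1) − 1(267.2) = 119
  H: 0 + 1(267.2) = 267.2

267 kmol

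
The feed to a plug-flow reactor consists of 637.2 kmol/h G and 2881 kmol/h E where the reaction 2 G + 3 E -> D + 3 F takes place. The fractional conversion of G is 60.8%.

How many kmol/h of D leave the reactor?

194 kmol/h

G reacted = 0.608 × 637.2 = 387.4 kmol/h; ν_G = −2, so ξ = 387.4/2 = 193.7 kmol/h.
Outlet amounts (n = n₀ + ν ξ):
  G: 637.2 − 2(193.7) = 249.8
  E: 2881 − 3(193.7) = 2300
  D: 0 + 1(193.7) = 193.7
  F: 0 + 3(193.7) = 581.1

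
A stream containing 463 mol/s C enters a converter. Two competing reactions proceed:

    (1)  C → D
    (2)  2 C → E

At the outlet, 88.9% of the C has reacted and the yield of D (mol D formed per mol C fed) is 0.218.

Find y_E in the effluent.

0.505

Yield of D: 1ξ₁ / 463 = 0.218 → ξ₁ = 100.9 mol/s.
Conversion of C: 1ξ₁ + 2ξ₂ = 0.889 × 463 = 411.6 → ξ₂ = 155.3 mol/s.
Outlet amounts (n = n₀ + Σ ν·ξ):
  C: 463 − 1(100.9) − 2(155.3) = 51.39
  D: 0 + 1(100.9) = 100.9
  E: 0 + 1(155.3) = 155.3
Total out = 307.7 mol/s; y_E = 155.3 / 307.7 = 0.5049.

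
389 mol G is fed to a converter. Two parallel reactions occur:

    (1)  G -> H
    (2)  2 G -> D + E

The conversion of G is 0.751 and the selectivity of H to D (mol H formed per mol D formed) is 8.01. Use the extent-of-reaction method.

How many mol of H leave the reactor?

234 mol

Conversion of G: G consumed = 0.751 × 389 = 292.1 mol = 1ξ₁ + 2ξ₂.
Selectivity: 1ξ₁ / (1ξ₂) = 8.01 → ξ₁ = 8.01 ξ₂.
Substitute: (1·8.01 + 2) ξ₂ = 292.1 → ξ₂ = 29.18 mol, ξ₁ = 233.8 mol.
Outlet amounts (n = n₀ + Σ ν·ξ):
  G: 389 − 1(233.8) − 2(29.18) = 96.86
  H: 0 + 1(233.8) = 233.8
  D: 0 + 1(29.18) = 29.18
  E: 0 + 1(29.18) = 29.18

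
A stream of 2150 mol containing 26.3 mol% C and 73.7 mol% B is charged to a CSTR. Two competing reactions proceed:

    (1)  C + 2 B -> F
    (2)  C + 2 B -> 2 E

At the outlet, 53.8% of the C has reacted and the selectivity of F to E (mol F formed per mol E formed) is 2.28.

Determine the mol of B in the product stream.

976 mol

Conversion of C: C consumed = 0.538 × 565.5 = 304.2 mol = 1ξ₁ + 1ξ₂.
Selectivity: 1ξ₁ / (2ξ₂) = 2.28 → ξ₁ = 4.56 ξ₂.
Substitute: (1·4.56 + 1) ξ₂ = 304.2 → ξ₂ = 54.71 mol, ξ₁ = 249.5 mol.
Outlet amounts (n = n₀ + Σ ν·ξ):
  C: 565.5 − 1(249.5) − 1(54.71) = 261.2
  B: 1585 − 2(249.5) − 2(54.71) = 976.1
  F: 0 + 1(249.5) = 249.5
  E: 0 + 2(54.71) = 109.4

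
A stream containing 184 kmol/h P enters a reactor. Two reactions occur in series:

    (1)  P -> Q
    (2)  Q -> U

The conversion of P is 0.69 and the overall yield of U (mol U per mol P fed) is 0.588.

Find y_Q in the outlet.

0.102

Conversion of P: P consumed = 1ξ₁ = 0.69 × 184 → ξ₁ = 127 kmol/h.
Yield of U: 1ξ₂ / 184 = 0.588 → ξ₂ = 108.2 kmol/h.
Outlet amounts (n = n₀ + Σ ν·ξ):
  P: 184 − 1(127) = 57.04
  Q: 0 + 1(127) − 1(108.2) = 18.77
  U: 0 + 1(108.2) = 108.2
Total out = 184 kmol/h; y_Q = 18.77 / 184 = 0.102.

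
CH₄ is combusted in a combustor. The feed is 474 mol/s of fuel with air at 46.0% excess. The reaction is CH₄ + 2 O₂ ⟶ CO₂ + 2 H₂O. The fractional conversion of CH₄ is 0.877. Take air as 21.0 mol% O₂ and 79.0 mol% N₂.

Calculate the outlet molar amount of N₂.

Stoichiometric O₂ = 2 × 474 = 948 mol/s; O₂ fed = 948 × 1.460 = 1384 mol/s.
N₂ fed = 1384 × 79/21 = 5207 mol/s.
Fuel reacted = 0.877 × 474 → ξ = 415.7 mol/s.
Outlet (n = n₀ + ν ξ):
  CH₄: 474 − 1(415.7) = 58.3
  O₂: 1384 − 2(415.7) = 552.7
  N₂: 5207 (inert)
  CO₂: 0 + 1(415.7) = 415.7
  H₂O: 0 + 2(415.7) = 831.4

5210 mol/s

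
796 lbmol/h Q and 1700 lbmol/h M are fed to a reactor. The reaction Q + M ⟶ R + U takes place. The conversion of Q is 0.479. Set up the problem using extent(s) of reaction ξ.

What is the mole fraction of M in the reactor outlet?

Q reacted = 0.479 × 796 = 381.3 lbmol/h; ν_Q = −1, so ξ = 381.3/1 = 381.3 lbmol/h.
Outlet amounts (n = n₀ + ν ξ):
  Q: 796 − 1(381.3) = 414.7
  M: 1700 − 1(381.3) = 1319
  R: 0 + 1(381.3) = 381.3
  U: 0 + 1(381.3) = 381.3
Total out = 2496 lbmol/h; y_M = 1319 / 2496 = 0.5283.

0.528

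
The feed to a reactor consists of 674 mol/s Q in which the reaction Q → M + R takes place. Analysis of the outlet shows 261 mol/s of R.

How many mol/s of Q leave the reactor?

For R: n = n₀ + 1ξ → 261 = 0 + 1ξ, giving ξ = 261 mol/s.
Outlet amounts (n = n₀ + ν ξ):
  Q: 674 − 1(261) = 413
  M: 0 + 1(261) = 261
  R: 0 + 1(261) = 261

413 mol/s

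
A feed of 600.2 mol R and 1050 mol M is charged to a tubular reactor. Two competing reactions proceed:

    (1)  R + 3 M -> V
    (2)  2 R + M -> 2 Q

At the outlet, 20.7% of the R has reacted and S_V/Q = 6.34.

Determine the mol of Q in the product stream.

Conversion of R: R consumed = 0.207 × 600.2 = 124.2 mol = 1ξ₁ + 2ξ₂.
Selectivity: 1ξ₁ / (2ξ₂) = 6.34 → ξ₁ = 12.68 ξ₂.
Substitute: (1·12.68 + 2) ξ₂ = 124.2 → ξ₂ = 8.463 mol, ξ₁ = 107.3 mol.
Outlet amounts (n = n₀ + Σ ν·ξ):
  R: 600.2 − 1(107.3) − 2(8.463) = 476
  M: 1050 − 3(107.3) − 1(8.463) = 719.6
  V: 0 + 1(107.3) = 107.3
  Q: 0 + 2(8.463) = 16.93

16.9 mol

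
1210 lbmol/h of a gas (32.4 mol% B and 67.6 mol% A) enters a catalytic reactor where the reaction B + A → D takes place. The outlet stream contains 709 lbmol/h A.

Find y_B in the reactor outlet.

0.257

For A: n = n₀ − 1ξ → 709 = 818 − 1ξ, giving ξ = 109 lbmol/h.
Outlet amounts (n = n₀ + ν ξ):
  B: 392 − 1(109) = 283.1
  A: 818 − 1(109) = 709
  D: 0 + 1(109) = 109
Total out = 1101 lbmol/h; y_B = 283.1 / 1101 = 0.2571.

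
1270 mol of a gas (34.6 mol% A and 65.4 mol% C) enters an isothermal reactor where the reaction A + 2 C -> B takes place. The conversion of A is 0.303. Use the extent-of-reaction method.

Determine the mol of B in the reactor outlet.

133 mol

A reacted = 0.303 × 439.4 = 133.1 mol; ν_A = −1, so ξ = 133.1/1 = 133.1 mol.
Outlet amounts (n = n₀ + ν ξ):
  A: 439.4 − 1(133.1) = 306.3
  C: 830.6 − 2(133.1) = 564.3
  B: 0 + 1(133.1) = 133.1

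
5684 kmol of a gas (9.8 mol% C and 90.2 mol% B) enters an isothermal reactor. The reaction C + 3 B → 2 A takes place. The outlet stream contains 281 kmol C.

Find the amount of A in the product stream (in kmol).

For C: n = n₀ − 1ξ → 281 = 557 − 1ξ, giving ξ = 276 kmol.
Outlet amounts (n = n₀ + ν ξ):
  C: 557 − 1(276) = 281
  B: 5127 − 3(276) = 4299
  A: 0 + 2(276) = 552.1

552 kmol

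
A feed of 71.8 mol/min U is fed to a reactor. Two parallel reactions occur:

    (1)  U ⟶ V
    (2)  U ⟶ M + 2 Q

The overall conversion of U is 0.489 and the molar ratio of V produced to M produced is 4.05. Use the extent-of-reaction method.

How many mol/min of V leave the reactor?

28.2 mol/min

Conversion of U: U consumed = 0.489 × 71.8 = 35.11 mol/min = 1ξ₁ + 1ξ₂.
Selectivity: 1ξ₁ / (1ξ₂) = 4.05 → ξ₁ = 4.05 ξ₂.
Substitute: (1·4.05 + 1) ξ₂ = 35.11 → ξ₂ = 6.953 mol/min, ξ₁ = 28.16 mol/min.
Outlet amounts (n = n₀ + Σ ν·ξ):
  U: 71.8 − 1(28.16) − 1(6.953) = 36.69
  V: 0 + 1(28.16) = 28.16
  M: 0 + 1(6.953) = 6.953
  Q: 0 + 2(6.953) = 13.91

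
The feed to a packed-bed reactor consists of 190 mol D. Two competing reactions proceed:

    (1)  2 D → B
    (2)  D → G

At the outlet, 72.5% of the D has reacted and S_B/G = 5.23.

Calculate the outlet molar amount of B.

62.9 mol

Conversion of D: D consumed = 0.725 × 190 = 137.8 mol = 2ξ₁ + 1ξ₂.
Selectivity: 1ξ₁ / (1ξ₂) = 5.23 → ξ₁ = 5.23 ξ₂.
Substitute: (2·5.23 + 1) ξ₂ = 137.8 → ξ₂ = 12.02 mol, ξ₁ = 62.86 mol.
Outlet amounts (n = n₀ + Σ ν·ξ):
  D: 190 − 2(62.86) − 1(12.02) = 52.25
  B: 0 + 1(62.86) = 62.86
  G: 0 + 1(12.02) = 12.02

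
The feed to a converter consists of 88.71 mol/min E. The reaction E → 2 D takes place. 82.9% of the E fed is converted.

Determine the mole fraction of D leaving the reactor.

E reacted = 0.829 × 88.71 = 73.54 mol/min; ν_E = −1, so ξ = 73.54/1 = 73.54 mol/min.
Outlet amounts (n = n₀ + ν ξ):
  E: 88.71 − 1(73.54) = 15.17
  D: 0 + 2(73.54) = 147.1
Total out = 162.3 mol/min; y_D = 147.1 / 162.3 = 0.9065.

0.907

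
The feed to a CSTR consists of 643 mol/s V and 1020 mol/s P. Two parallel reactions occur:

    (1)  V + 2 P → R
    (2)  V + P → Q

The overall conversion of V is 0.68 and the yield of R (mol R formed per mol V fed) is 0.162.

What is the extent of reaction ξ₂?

Yield of R: 1ξ₁ / 643 = 0.162 → ξ₁ = 104.2 mol/s.
Conversion of V: 1ξ₁ + 1ξ₂ = 0.68 × 643 = 437.2 → ξ₂ = 333.1 mol/s.
Outlet amounts (n = n₀ + Σ ν·ξ):
  V: 643 − 1(104.2) − 1(333.1) = 205.8
  P: 1020 − 2(104.2) − 1(333.1) = 478.6
  R: 0 + 1(104.2) = 104.2
  Q: 0 + 1(333.1) = 333.1

ξ₂ = 333 mol/s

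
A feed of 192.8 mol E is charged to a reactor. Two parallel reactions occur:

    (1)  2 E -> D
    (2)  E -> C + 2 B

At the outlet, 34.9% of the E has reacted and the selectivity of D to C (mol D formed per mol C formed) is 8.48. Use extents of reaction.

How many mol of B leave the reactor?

7.49 mol

Conversion of E: E consumed = 0.349 × 192.8 = 67.29 mol = 2ξ₁ + 1ξ₂.
Selectivity: 1ξ₁ / (1ξ₂) = 8.48 → ξ₁ = 8.48 ξ₂.
Substitute: (2·8.48 + 1) ξ₂ = 67.29 → ξ₂ = 3.747 mol, ξ₁ = 31.77 mol.
Outlet amounts (n = n₀ + Σ ν·ξ):
  E: 192.8 − 2(31.77) − 1(3.747) = 125.5
  D: 0 + 1(31.77) = 31.77
  C: 0 + 1(3.747) = 3.747
  B: 0 + 2(3.747) = 7.493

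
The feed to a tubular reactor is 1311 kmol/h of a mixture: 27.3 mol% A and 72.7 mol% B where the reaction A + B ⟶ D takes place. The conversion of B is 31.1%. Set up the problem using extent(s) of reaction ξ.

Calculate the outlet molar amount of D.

B reacted = 0.311 × 953.1 = 296.4 kmol/h; ν_B = −1, so ξ = 296.4/1 = 296.4 kmol/h.
Outlet amounts (n = n₀ + ν ξ):
  A: 357.9 − 1(296.4) = 61.49
  B: 953.1 − 1(296.4) = 656.7
  D: 0 + 1(296.4) = 296.4

296 kmol/h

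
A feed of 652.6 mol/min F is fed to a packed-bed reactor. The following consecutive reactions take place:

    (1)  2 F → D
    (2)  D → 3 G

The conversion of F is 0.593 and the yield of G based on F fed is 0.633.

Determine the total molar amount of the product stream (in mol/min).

735 mol/min

Conversion of F: F consumed = 2ξ₁ = 0.593 × 652.6 → ξ₁ = 193.5 mol/min.
Yield of G: 3ξ₂ / 652.6 = 0.633 → ξ₂ = 137.7 mol/min.
Outlet amounts (n = n₀ + Σ ν·ξ):
  F: 652.6 − 2(193.5) = 265.6
  D: 0 + 1(193.5) − 1(137.7) = 55.8
  G: 0 + 3(137.7) = 413.1
Total out = 265.6 + 55.8 + 413.1 = 734.5 mol/min.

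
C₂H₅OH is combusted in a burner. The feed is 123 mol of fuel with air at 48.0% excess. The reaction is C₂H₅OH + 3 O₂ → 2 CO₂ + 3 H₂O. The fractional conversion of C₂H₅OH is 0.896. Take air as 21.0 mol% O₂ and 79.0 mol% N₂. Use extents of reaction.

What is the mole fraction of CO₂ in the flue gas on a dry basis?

0.0881

Stoichiometric O₂ = 3 × 123 = 369 mol; O₂ fed = 369 × 1.480 = 546.1 mol.
N₂ fed = 546.1 × 79/21 = 2054 mol.
Fuel reacted = 0.896 × 123 → ξ = 110.2 mol.
Outlet (n = n₀ + ν ξ):
  C₂H₅OH: 123 − 1(110.2) = 12.79
  O₂: 546.1 − 3(110.2) = 215.5
  N₂: 2054 (inert)
  CO₂: 0 + 2(110.2) = 220.4
  H₂O: 0 + 3(110.2) = 330.6
Dry total = 2503 mol; y_CO₂ (dry) = 220.4 / 2503 = 0.08806.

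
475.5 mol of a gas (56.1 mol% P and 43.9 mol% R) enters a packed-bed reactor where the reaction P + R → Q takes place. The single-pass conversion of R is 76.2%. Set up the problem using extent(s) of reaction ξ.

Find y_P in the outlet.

0.34

R reacted = 0.762 × 208.7 = 159.1 mol; ν_R = −1, so ξ = 159.1/1 = 159.1 mol.
Outlet amounts (n = n₀ + ν ξ):
  P: 266.8 − 1(159.1) = 107.7
  R: 208.7 − 1(159.1) = 49.68
  Q: 0 + 1(159.1) = 159.1
Total out = 316.4 mol; y_P = 107.7 / 316.4 = 0.3403.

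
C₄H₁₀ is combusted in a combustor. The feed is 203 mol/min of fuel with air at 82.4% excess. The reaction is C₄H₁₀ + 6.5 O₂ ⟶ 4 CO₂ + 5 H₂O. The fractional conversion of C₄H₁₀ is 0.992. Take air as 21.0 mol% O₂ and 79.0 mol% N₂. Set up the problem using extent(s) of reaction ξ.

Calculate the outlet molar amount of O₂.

1100 mol/min

Stoichiometric O₂ = 6.5 × 203 = 1320 mol/min; O₂ fed = 1320 × 1.824 = 2407 mol/min.
N₂ fed = 2407 × 79/21 = 9054 mol/min.
Fuel reacted = 0.992 × 203 → ξ = 201.4 mol/min.
Outlet (n = n₀ + ν ξ):
  C₄H₁₀: 203 − 1(201.4) = 1.624
  O₂: 2407 − 6.5(201.4) = 1098
  N₂: 9054 (inert)
  CO₂: 0 + 4(201.4) = 805.5
  H₂O: 0 + 5(201.4) = 1007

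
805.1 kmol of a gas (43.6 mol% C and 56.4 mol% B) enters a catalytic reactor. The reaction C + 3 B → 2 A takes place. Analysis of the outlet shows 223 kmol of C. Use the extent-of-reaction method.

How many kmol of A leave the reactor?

256 kmol

For C: n = n₀ − 1ξ → 223 = 351 − 1ξ, giving ξ = 128 kmol.
Outlet amounts (n = n₀ + ν ξ):
  C: 351 − 1(128) = 223
  B: 454.1 − 3(128) = 70.01
  A: 0 + 2(128) = 256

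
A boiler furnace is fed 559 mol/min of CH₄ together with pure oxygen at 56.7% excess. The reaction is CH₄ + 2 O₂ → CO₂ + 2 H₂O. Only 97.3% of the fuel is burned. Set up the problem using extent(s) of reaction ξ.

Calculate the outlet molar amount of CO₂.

Stoichiometric O₂ = 2 × 559 = 1118 mol/min; O₂ fed = 1118 × 1.567 = 1752 mol/min.
Fuel reacted = 0.973 × 559 → ξ = 543.9 mol/min.
Outlet (n = n₀ + ν ξ):
  CH₄: 559 − 1(543.9) = 15.09
  O₂: 1752 − 2(543.9) = 664.1
  CO₂: 0 + 1(543.9) = 543.9
  H₂O: 0 + 2(543.9) = 1088

544 mol/min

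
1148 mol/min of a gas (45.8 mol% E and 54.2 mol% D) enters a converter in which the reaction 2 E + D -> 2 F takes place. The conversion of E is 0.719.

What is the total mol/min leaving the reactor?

959 mol/min

E reacted = 0.719 × 525.8 = 378 mol/min; ν_E = −2, so ξ = 378/2 = 189 mol/min.
Outlet amounts (n = n₀ + ν ξ):
  E: 525.8 − 2(189) = 147.7
  D: 622.2 − 1(189) = 433.2
  F: 0 + 2(189) = 378
Total out = 147.7 + 433.2 + 378 = 959 mol/min.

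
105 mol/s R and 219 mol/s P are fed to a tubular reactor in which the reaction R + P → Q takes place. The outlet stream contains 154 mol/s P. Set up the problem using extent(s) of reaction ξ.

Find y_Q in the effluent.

For P: n = n₀ − 1ξ → 154 = 219 − 1ξ, giving ξ = 65 mol/s.
Outlet amounts (n = n₀ + ν ξ):
  R: 105 − 1(65) = 40
  P: 219 − 1(65) = 154
  Q: 0 + 1(65) = 65
Total out = 259 mol/s; y_Q = 65 / 259 = 0.251.

0.251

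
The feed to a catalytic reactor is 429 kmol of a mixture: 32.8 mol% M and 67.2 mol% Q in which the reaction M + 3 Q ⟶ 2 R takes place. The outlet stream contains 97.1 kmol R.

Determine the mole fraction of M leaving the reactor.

0.278

For R: n = n₀ + 2ξ → 97.1 = 0 + 2ξ, giving ξ = 48.55 kmol.
Outlet amounts (n = n₀ + ν ξ):
  M: 140.7 − 1(48.55) = 92.16
  Q: 288.3 − 3(48.55) = 142.6
  R: 0 + 2(48.55) = 97.1
Total out = 331.9 kmol; y_M = 92.16 / 331.9 = 0.2777.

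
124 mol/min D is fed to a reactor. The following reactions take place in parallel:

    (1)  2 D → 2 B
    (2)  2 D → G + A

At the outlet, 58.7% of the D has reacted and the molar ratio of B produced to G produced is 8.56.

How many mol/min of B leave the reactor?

Conversion of D: D consumed = 0.587 × 124 = 72.79 mol/min = 2ξ₁ + 2ξ₂.
Selectivity: 2ξ₁ / (1ξ₂) = 8.56 → ξ₁ = 4.28 ξ₂.
Substitute: (2·4.28 + 2) ξ₂ = 72.79 → ξ₂ = 6.893 mol/min, ξ₁ = 29.5 mol/min.
Outlet amounts (n = n₀ + Σ ν·ξ):
  D: 124 − 2(29.5) − 2(6.893) = 51.21
  B: 0 + 2(29.5) = 59
  G: 0 + 1(6.893) = 6.893
  A: 0 + 1(6.893) = 6.893

59 mol/min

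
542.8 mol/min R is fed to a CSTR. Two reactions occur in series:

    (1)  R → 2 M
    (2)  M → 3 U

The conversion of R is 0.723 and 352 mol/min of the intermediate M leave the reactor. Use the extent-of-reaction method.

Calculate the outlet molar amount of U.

Conversion of R: R consumed = 1ξ₁ = 0.723 × 542.8 → ξ₁ = 392.4 mol/min.
M balance: n_M = 0 + 2ξ₁ − 1ξ₂ = 352 → ξ₂ = (2·392.4 − 352)/1 = 432.9 mol/min.
Outlet amounts (n = n₀ + Σ ν·ξ):
  R: 542.8 − 1(392.4) = 150.4
  M: 0 + 2(392.4) − 1(432.9) = 352
  U: 0 + 3(432.9) = 1299

1300 mol/min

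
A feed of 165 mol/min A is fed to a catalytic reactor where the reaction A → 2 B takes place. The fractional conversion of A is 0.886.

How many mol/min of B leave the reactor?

292 mol/min

A reacted = 0.886 × 165 = 146.2 mol/min; ν_A = −1, so ξ = 146.2/1 = 146.2 mol/min.
Outlet amounts (n = n₀ + ν ξ):
  A: 165 − 1(146.2) = 18.81
  B: 0 + 2(146.2) = 292.4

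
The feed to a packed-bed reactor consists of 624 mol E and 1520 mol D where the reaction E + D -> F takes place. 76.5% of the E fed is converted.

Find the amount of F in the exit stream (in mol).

477 mol

E reacted = 0.765 × 624 = 477.4 mol; ν_E = −1, so ξ = 477.4/1 = 477.4 mol.
Outlet amounts (n = n₀ + ν ξ):
  E: 624 − 1(477.4) = 146.6
  D: 1520 − 1(477.4) = 1043
  F: 0 + 1(477.4) = 477.4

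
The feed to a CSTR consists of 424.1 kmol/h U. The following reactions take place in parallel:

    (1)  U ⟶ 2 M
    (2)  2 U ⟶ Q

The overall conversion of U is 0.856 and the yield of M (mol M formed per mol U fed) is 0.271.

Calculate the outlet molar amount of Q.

153 kmol/h

Yield of M: 2ξ₁ / 424.1 = 0.271 → ξ₁ = 57.47 kmol/h.
Conversion of U: 1ξ₁ + 2ξ₂ = 0.856 × 424.1 = 363 → ξ₂ = 152.8 kmol/h.
Outlet amounts (n = n₀ + Σ ν·ξ):
  U: 424.1 − 1(57.47) − 2(152.8) = 61.07
  M: 0 + 2(57.47) = 114.9
  Q: 0 + 1(152.8) = 152.8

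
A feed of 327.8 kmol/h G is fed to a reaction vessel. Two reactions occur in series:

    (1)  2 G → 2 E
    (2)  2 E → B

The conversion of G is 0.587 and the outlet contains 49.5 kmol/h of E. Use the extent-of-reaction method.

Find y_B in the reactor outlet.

0.279

Conversion of G: G consumed = 2ξ₁ = 0.587 × 327.8 → ξ₁ = 96.21 kmol/h.
E balance: n_E = 0 + 2ξ₁ − 2ξ₂ = 49.5 → ξ₂ = (2·96.21 − 49.5)/2 = 71.46 kmol/h.
Outlet amounts (n = n₀ + Σ ν·ξ):
  G: 327.8 − 2(96.21) = 135.4
  E: 0 + 2(96.21) − 2(71.46) = 49.5
  B: 0 + 1(71.46) = 71.46
Total out = 256.3 kmol/h; y_B = 71.46 / 256.3 = 0.2788.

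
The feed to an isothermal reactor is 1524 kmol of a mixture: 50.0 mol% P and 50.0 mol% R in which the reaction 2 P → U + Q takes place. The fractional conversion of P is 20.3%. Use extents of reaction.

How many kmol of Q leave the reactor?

77.3 kmol

P reacted = 0.203 × 762 = 154.7 kmol; ν_P = −2, so ξ = 154.7/2 = 77.34 kmol.
Outlet amounts (n = n₀ + ν ξ):
  P: 762 − 2(77.34) = 607.3
  U: 0 + 1(77.34) = 77.34
  Q: 0 + 1(77.34) = 77.34
  R: 762 (inert)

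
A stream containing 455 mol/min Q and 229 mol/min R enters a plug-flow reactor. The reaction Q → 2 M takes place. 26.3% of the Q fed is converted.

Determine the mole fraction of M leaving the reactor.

Q reacted = 0.263 × 455 = 119.7 mol/min; ν_Q = −1, so ξ = 119.7/1 = 119.7 mol/min.
Outlet amounts (n = n₀ + ν ξ):
  Q: 455 − 1(119.7) = 335.3
  M: 0 + 2(119.7) = 239.3
  R: 229 (inert)
Total out = 803.7 mol/min; y_M = 239.3 / 803.7 = 0.2978.

0.298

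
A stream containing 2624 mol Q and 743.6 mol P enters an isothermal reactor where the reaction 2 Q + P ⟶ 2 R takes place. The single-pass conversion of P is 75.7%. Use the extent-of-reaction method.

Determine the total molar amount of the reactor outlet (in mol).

P reacted = 0.757 × 743.6 = 562.9 mol; ν_P = −1, so ξ = 562.9/1 = 562.9 mol.
Outlet amounts (n = n₀ + ν ξ):
  Q: 2624 − 2(562.9) = 1498
  P: 743.6 − 1(562.9) = 180.7
  R: 0 + 2(562.9) = 1126
Total out = 1498 + 180.7 + 1126 = 2805 mol.

2800 mol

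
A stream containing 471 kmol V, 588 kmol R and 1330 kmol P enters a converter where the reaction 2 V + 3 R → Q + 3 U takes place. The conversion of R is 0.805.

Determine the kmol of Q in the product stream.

R reacted = 0.805 × 588 = 473.3 kmol; ν_R = −3, so ξ = 473.3/3 = 157.8 kmol.
Outlet amounts (n = n₀ + ν ξ):
  V: 471 − 2(157.8) = 155.4
  R: 588 − 3(157.8) = 114.7
  Q: 0 + 1(157.8) = 157.8
  U: 0 + 3(157.8) = 473.3
  P: 1330 (inert)

158 kmol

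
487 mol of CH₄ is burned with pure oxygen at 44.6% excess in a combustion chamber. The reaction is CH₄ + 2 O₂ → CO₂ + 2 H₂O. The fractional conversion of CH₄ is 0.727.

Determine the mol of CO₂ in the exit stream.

Stoichiometric O₂ = 2 × 487 = 974 mol; O₂ fed = 974 × 1.446 = 1408 mol.
Fuel reacted = 0.727 × 487 → ξ = 354 mol.
Outlet (n = n₀ + ν ξ):
  CH₄: 487 − 1(354) = 133
  O₂: 1408 − 2(354) = 700.3
  CO₂: 0 + 1(354) = 354
  H₂O: 0 + 2(354) = 708.1

354 mol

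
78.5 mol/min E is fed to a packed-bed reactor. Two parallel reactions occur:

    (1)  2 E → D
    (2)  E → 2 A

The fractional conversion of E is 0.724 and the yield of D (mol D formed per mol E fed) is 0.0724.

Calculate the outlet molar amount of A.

Yield of D: 1ξ₁ / 78.5 = 0.0724 → ξ₁ = 5.683 mol/min.
Conversion of E: 2ξ₁ + 1ξ₂ = 0.724 × 78.5 = 56.83 → ξ₂ = 45.47 mol/min.
Outlet amounts (n = n₀ + Σ ν·ξ):
  E: 78.5 − 2(5.683) − 1(45.47) = 21.67
  D: 0 + 1(5.683) = 5.683
  A: 0 + 2(45.47) = 90.93

90.9 mol/min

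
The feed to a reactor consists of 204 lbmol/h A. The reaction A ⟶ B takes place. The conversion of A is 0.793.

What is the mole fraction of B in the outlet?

A reacted = 0.793 × 204 = 161.8 lbmol/h; ν_A = −1, so ξ = 161.8/1 = 161.8 lbmol/h.
Outlet amounts (n = n₀ + ν ξ):
  A: 204 − 1(161.8) = 42.23
  B: 0 + 1(161.8) = 161.8
Total out = 204 lbmol/h; y_B = 161.8 / 204 = 0.793.

0.793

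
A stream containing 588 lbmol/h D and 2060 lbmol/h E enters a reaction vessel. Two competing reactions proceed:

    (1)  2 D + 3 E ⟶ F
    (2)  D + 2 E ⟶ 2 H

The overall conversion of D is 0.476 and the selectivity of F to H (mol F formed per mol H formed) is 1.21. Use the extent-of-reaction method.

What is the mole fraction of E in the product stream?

0.757

Conversion of D: D consumed = 0.476 × 588 = 279.9 lbmol/h = 2ξ₁ + 1ξ₂.
Selectivity: 1ξ₁ / (2ξ₂) = 1.21 → ξ₁ = 2.42 ξ₂.
Substitute: (2·2.42 + 1) ξ₂ = 279.9 → ξ₂ = 47.93 lbmol/h, ξ₁ = 116 lbmol/h.
Outlet amounts (n = n₀ + Σ ν·ξ):
  D: 588 − 2(116) − 1(47.93) = 308.1
  E: 2060 − 3(116) − 2(47.93) = 1616
  F: 0 + 1(116) = 116
  H: 0 + 2(47.93) = 95.85
Total out = 2136 lbmol/h; y_E = 1616 / 2136 = 0.7566.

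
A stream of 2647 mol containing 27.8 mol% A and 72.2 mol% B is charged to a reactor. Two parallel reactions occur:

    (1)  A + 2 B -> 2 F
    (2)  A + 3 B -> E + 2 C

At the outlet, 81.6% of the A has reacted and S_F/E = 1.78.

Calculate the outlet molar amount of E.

318 mol

Conversion of A: A consumed = 0.816 × 735.9 = 600.5 mol = 1ξ₁ + 1ξ₂.
Selectivity: 2ξ₁ / (1ξ₂) = 1.78 → ξ₁ = 0.89 ξ₂.
Substitute: (1·0.89 + 1) ξ₂ = 600.5 → ξ₂ = 317.7 mol, ξ₁ = 282.8 mol.
Outlet amounts (n = n₀ + Σ ν·ξ):
  A: 735.9 − 1(282.8) − 1(317.7) = 135.4
  B: 1911 − 2(282.8) − 3(317.7) = 392.5
  F: 0 + 2(282.8) = 565.5
  E: 0 + 1(317.7) = 317.7
  C: 0 + 2(317.7) = 635.4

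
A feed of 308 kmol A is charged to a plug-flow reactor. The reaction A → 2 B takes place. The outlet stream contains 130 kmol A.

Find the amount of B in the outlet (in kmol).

For A: n = n₀ − 1ξ → 130 = 308 − 1ξ, giving ξ = 178 kmol.
Outlet amounts (n = n₀ + ν ξ):
  A: 308 − 1(178) = 130
  B: 0 + 2(178) = 356

356 kmol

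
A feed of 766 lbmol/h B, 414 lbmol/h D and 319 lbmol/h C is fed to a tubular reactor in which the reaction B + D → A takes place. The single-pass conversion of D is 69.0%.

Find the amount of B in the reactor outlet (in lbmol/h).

D reacted = 0.69 × 414 = 285.7 lbmol/h; ν_D = −1, so ξ = 285.7/1 = 285.7 lbmol/h.
Outlet amounts (n = n₀ + ν ξ):
  B: 766 − 1(285.7) = 480.3
  D: 414 − 1(285.7) = 128.3
  A: 0 + 1(285.7) = 285.7
  C: 319 (inert)

480 lbmol/h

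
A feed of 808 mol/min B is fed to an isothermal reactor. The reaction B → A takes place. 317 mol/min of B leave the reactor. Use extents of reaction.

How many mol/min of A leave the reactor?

For B: n = n₀ − 1ξ → 317 = 808 − 1ξ, giving ξ = 491 mol/min.
Outlet amounts (n = n₀ + ν ξ):
  B: 808 − 1(491) = 317
  A: 0 + 1(491) = 491

491 mol/min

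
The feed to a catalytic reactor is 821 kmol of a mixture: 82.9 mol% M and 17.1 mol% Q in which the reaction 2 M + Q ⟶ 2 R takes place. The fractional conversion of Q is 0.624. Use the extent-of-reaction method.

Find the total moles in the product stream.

Q reacted = 0.624 × 140.4 = 87.6 kmol; ν_Q = −1, so ξ = 87.6/1 = 87.6 kmol.
Outlet amounts (n = n₀ + ν ξ):
  M: 680.6 − 2(87.6) = 505.4
  Q: 140.4 − 1(87.6) = 52.79
  R: 0 + 2(87.6) = 175.2
Total out = 505.4 + 52.79 + 175.2 = 733.4 kmol.

733 kmol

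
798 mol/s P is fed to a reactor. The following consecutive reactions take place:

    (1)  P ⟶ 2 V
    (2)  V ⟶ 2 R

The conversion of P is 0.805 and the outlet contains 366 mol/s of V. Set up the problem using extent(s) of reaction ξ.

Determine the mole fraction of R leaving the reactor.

0.779

Conversion of P: P consumed = 1ξ₁ = 0.805 × 798 → ξ₁ = 642.4 mol/s.
V balance: n_V = 0 + 2ξ₁ − 1ξ₂ = 366 → ξ₂ = (2·642.4 − 366)/1 = 918.8 mol/s.
Outlet amounts (n = n₀ + Σ ν·ξ):
  P: 798 − 1(642.4) = 155.6
  V: 0 + 2(642.4) − 1(918.8) = 366
  R: 0 + 2(918.8) = 1838
Total out = 2359 mol/s; y_R = 1838 / 2359 = 0.7789.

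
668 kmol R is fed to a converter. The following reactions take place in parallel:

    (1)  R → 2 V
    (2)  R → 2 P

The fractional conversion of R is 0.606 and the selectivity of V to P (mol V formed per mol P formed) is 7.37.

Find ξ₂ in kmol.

ξ₂ = 48.4 kmol

Conversion of R: R consumed = 0.606 × 668 = 404.8 kmol = 1ξ₁ + 1ξ₂.
Selectivity: 2ξ₁ / (2ξ₂) = 7.37 → ξ₁ = 7.37 ξ₂.
Substitute: (1·7.37 + 1) ξ₂ = 404.8 → ξ₂ = 48.36 kmol, ξ₁ = 356.4 kmol.
Outlet amounts (n = n₀ + Σ ν·ξ):
  R: 668 − 1(356.4) − 1(48.36) = 263.2
  V: 0 + 2(356.4) = 712.9
  P: 0 + 2(48.36) = 96.73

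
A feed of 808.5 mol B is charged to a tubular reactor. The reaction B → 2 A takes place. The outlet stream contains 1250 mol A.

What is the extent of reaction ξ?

ξ = 625 mol

For A: n = n₀ + 2ξ → 1250 = 0 + 2ξ, giving ξ = 625 mol.
Outlet amounts (n = n₀ + ν ξ):
  B: 808.5 − 1(625) = 183.5
  A: 0 + 2(625) = 1250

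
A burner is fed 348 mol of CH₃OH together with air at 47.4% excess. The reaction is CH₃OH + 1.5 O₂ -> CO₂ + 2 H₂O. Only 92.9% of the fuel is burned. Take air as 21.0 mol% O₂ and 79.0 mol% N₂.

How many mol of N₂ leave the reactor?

2890 mol

Stoichiometric O₂ = 1.5 × 348 = 522 mol; O₂ fed = 522 × 1.474 = 769.4 mol.
N₂ fed = 769.4 × 79/21 = 2895 mol.
Fuel reacted = 0.929 × 348 → ξ = 323.3 mol.
Outlet (n = n₀ + ν ξ):
  CH₃OH: 348 − 1(323.3) = 24.71
  O₂: 769.4 − 1.5(323.3) = 284.5
  N₂: 2895 (inert)
  CO₂: 0 + 1(323.3) = 323.3
  H₂O: 0 + 2(323.3) = 646.6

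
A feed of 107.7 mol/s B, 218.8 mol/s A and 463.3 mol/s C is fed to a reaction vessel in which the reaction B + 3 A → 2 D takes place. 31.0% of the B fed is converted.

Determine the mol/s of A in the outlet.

119 mol/s

B reacted = 0.31 × 107.7 = 33.39 mol/s; ν_B = −1, so ξ = 33.39/1 = 33.39 mol/s.
Outlet amounts (n = n₀ + ν ξ):
  B: 107.7 − 1(33.39) = 74.31
  A: 218.8 − 3(33.39) = 118.6
  D: 0 + 2(33.39) = 66.77
  C: 463.3 (inert)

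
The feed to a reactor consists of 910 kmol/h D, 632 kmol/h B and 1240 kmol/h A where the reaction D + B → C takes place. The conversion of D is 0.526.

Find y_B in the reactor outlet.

D reacted = 0.526 × 910 = 478.7 kmol/h; ν_D = −1, so ξ = 478.7/1 = 478.7 kmol/h.
Outlet amounts (n = n₀ + ν ξ):
  D: 910 − 1(478.7) = 431.3
  B: 632 − 1(478.7) = 153.3
  C: 0 + 1(478.7) = 478.7
  A: 1240 (inert)
Total out = 2303 kmol/h; y_B = 153.3 / 2303 = 0.06657.

0.0666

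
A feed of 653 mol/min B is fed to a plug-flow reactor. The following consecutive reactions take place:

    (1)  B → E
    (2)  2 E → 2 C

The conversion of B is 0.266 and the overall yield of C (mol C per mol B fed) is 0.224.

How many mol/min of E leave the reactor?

Conversion of B: B consumed = 1ξ₁ = 0.266 × 653 → ξ₁ = 173.7 mol/min.
Yield of C: 2ξ₂ / 653 = 0.224 → ξ₂ = 73.14 mol/min.
Outlet amounts (n = n₀ + Σ ν·ξ):
  B: 653 − 1(173.7) = 479.3
  E: 0 + 1(173.7) − 2(73.14) = 27.43
  C: 0 + 2(73.14) = 146.3

27.4 mol/min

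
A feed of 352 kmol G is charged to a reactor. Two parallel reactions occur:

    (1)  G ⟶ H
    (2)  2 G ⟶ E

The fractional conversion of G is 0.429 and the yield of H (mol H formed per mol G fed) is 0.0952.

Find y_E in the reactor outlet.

0.2

Yield of H: 1ξ₁ / 352 = 0.0952 → ξ₁ = 33.51 kmol.
Conversion of G: 1ξ₁ + 2ξ₂ = 0.429 × 352 = 151 → ξ₂ = 58.75 kmol.
Outlet amounts (n = n₀ + Σ ν·ξ):
  G: 352 − 1(33.51) − 2(58.75) = 201
  H: 0 + 1(33.51) = 33.51
  E: 0 + 1(58.75) = 58.75
Total out = 293.3 kmol; y_E = 58.75 / 293.3 = 0.2003.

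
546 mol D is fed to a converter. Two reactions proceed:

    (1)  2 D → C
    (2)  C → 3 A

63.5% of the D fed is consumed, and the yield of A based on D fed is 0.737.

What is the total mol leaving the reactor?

Conversion of D: D consumed = 2ξ₁ = 0.635 × 546 → ξ₁ = 173.4 mol.
Yield of A: 3ξ₂ / 546 = 0.737 → ξ₂ = 134.1 mol.
Outlet amounts (n = n₀ + Σ ν·ξ):
  D: 546 − 2(173.4) = 199.3
  C: 0 + 1(173.4) − 1(134.1) = 39.22
  A: 0 + 3(134.1) = 402.4
Total out = 199.3 + 39.22 + 402.4 = 640.9 mol.

641 mol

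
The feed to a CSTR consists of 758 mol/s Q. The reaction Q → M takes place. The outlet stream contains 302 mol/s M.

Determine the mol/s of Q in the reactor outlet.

For M: n = n₀ + 1ξ → 302 = 0 + 1ξ, giving ξ = 302 mol/s.
Outlet amounts (n = n₀ + ν ξ):
  Q: 758 − 1(302) = 456
  M: 0 + 1(302) = 302

456 mol/s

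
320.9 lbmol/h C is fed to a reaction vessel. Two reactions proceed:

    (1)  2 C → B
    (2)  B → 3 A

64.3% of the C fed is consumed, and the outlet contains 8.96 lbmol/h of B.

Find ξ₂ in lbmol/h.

Conversion of C: C consumed = 2ξ₁ = 0.643 × 320.9 → ξ₁ = 103.2 lbmol/h.
B balance: n_B = 0 + 1ξ₁ − 1ξ₂ = 8.96 → ξ₂ = (1·103.2 − 8.96)/1 = 94.21 lbmol/h.
Outlet amounts (n = n₀ + Σ ν·ξ):
  C: 320.9 − 2(103.2) = 114.6
  B: 0 + 1(103.2) − 1(94.21) = 8.96
  A: 0 + 3(94.21) = 282.6

ξ₂ = 94.2 lbmol/h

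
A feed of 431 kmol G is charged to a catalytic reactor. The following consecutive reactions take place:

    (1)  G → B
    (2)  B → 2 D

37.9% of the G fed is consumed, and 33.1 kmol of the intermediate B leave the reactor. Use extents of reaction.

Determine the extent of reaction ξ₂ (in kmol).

ξ₂ = 130 kmol

Conversion of G: G consumed = 1ξ₁ = 0.379 × 431 → ξ₁ = 163.3 kmol.
B balance: n_B = 0 + 1ξ₁ − 1ξ₂ = 33.1 → ξ₂ = (1·163.3 − 33.1)/1 = 130.2 kmol.
Outlet amounts (n = n₀ + Σ ν·ξ):
  G: 431 − 1(163.3) = 267.7
  B: 0 + 1(163.3) − 1(130.2) = 33.1
  D: 0 + 2(130.2) = 260.5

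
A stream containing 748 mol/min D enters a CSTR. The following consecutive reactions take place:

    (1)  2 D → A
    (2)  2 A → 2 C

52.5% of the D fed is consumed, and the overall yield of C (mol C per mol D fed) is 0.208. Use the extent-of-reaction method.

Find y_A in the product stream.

Conversion of D: D consumed = 2ξ₁ = 0.525 × 748 → ξ₁ = 196.3 mol/min.
Yield of C: 2ξ₂ / 748 = 0.208 → ξ₂ = 77.79 mol/min.
Outlet amounts (n = n₀ + Σ ν·ξ):
  D: 748 − 2(196.3) = 355.3
  A: 0 + 1(196.3) − 2(77.79) = 40.77
  C: 0 + 2(77.79) = 155.6
Total out = 551.6 mol/min; y_A = 40.77 / 551.6 = 0.0739.

0.0739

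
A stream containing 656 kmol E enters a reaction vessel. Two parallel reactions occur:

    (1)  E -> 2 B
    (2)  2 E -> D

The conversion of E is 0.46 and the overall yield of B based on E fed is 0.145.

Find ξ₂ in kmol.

ξ₂ = 127 kmol

Yield of B: 2ξ₁ / 656 = 0.145 → ξ₁ = 47.56 kmol.
Conversion of E: 1ξ₁ + 2ξ₂ = 0.46 × 656 = 301.8 → ξ₂ = 127.1 kmol.
Outlet amounts (n = n₀ + Σ ν·ξ):
  E: 656 − 1(47.56) − 2(127.1) = 354.2
  B: 0 + 2(47.56) = 95.12
  D: 0 + 1(127.1) = 127.1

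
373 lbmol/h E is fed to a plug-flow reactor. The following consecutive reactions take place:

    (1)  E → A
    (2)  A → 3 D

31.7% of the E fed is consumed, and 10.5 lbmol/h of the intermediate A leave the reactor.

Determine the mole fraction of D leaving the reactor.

Conversion of E: E consumed = 1ξ₁ = 0.317 × 373 → ξ₁ = 118.2 lbmol/h.
A balance: n_A = 0 + 1ξ₁ − 1ξ₂ = 10.5 → ξ₂ = (1·118.2 − 10.5)/1 = 107.7 lbmol/h.
Outlet amounts (n = n₀ + Σ ν·ξ):
  E: 373 − 1(118.2) = 254.8
  A: 0 + 1(118.2) − 1(107.7) = 10.5
  D: 0 + 3(107.7) = 323.2
Total out = 588.5 lbmol/h; y_D = 323.2 / 588.5 = 0.5492.

0.549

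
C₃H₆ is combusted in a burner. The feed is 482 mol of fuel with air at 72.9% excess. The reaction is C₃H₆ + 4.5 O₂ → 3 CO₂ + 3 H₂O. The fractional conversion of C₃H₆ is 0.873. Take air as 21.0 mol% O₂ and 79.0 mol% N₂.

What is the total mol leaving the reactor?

Stoichiometric O₂ = 4.5 × 482 = 2169 mol; O₂ fed = 2169 × 1.729 = 3750 mol.
N₂ fed = 3750 × 79/21 = 14110 mol.
Fuel reacted = 0.873 × 482 → ξ = 420.8 mol.
Outlet (n = n₀ + ν ξ):
  C₃H₆: 482 − 1(420.8) = 61.21
  O₂: 3750 − 4.5(420.8) = 1857
  N₂: 14110 (inert)
  CO₂: 0 + 3(420.8) = 1262
  H₂O: 0 + 3(420.8) = 1262
Total out = 61.21 + 1857 + 14110 + 1262 + 1262 = 18550 mol.

18600 mol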